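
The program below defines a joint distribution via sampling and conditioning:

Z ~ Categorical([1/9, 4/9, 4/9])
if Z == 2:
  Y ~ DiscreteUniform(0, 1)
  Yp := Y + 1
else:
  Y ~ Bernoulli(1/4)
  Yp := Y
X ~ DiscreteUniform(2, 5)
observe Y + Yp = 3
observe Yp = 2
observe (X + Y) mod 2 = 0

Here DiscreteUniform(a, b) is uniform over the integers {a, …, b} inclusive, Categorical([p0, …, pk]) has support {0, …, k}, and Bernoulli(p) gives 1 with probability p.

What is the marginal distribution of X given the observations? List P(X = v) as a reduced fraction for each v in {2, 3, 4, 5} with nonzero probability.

P(X=3) = 1/2, P(X=5) = 1/2

Enumerate traces; 2 have nonzero weight after conditioning:
  (Z=2, Y=1, X=3) weight 1/18
  (Z=2, Y=1, X=5) weight 1/18
Group by X:
  weight(X=3) = 1/18
  weight(X=5) = 1/18
Total weight = 1/18 + 1/18 = 1/9
P(X=3 | obs) = 1/18 / 1/9 = 1/2
P(X=5 | obs) = 1/18 / 1/9 = 1/2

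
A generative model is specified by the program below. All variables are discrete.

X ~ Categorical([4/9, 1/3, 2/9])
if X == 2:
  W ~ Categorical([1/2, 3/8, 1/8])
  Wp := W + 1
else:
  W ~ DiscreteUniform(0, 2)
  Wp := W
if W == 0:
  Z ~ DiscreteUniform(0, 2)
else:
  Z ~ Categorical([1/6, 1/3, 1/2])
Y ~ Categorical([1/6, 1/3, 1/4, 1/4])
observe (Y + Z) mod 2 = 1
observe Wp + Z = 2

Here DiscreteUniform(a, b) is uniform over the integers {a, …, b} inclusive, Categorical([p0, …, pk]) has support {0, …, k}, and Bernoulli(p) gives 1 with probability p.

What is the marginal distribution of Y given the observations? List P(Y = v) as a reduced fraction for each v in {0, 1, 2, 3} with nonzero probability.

P(Y=0) = 160/1051, P(Y=1) = 372/1051, P(Y=2) = 240/1051, P(Y=3) = 279/1051

Enumerate traces; 16 have nonzero weight after conditioning:
  (X=0, W=0, Z=2, Y=1) weight 4/243
  (X=0, W=0, Z=2, Y=3) weight 1/81
  (X=0, W=1, Z=1, Y=0) weight 2/243
  (X=0, W=1, Z=1, Y=2) weight 1/81
  (X=0, W=2, Z=0, Y=1) weight 2/243
  (X=0, W=2, Z=0, Y=3) weight 1/162
  (X=1, W=0, Z=2, Y=1) weight 1/81
  (X=1, W=0, Z=2, Y=3) weight 1/108
  … 8 more
Group by Y:
  weight(Y=0) = 5/243
  weight(Y=1) = 31/648
  weight(Y=2) = 5/162
  weight(Y=3) = 31/864
Total weight = 5/243 + 31/648 + 5/162 + 31/864 = 1051/7776
P(Y=0 | obs) = 5/243 / 1051/7776 = 160/1051
P(Y=1 | obs) = 31/648 / 1051/7776 = 372/1051
P(Y=2 | obs) = 5/162 / 1051/7776 = 240/1051
P(Y=3 | obs) = 31/864 / 1051/7776 = 279/1051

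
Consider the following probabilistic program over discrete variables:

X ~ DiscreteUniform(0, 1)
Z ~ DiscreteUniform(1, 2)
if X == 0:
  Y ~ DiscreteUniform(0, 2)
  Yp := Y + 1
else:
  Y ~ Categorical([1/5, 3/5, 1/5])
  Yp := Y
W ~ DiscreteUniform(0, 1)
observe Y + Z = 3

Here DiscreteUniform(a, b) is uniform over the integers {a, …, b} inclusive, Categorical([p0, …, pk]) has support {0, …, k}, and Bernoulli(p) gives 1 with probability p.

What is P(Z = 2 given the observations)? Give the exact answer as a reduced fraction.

Enumerate traces; 8 have nonzero weight after conditioning:
  (X=0, Z=1, Y=2, W=0) weight 1/24
  (X=0, Z=1, Y=2, W=1) weight 1/24
  (X=0, Z=2, Y=1, W=0) weight 1/24
  (X=0, Z=2, Y=1, W=1) weight 1/24
  (X=1, Z=1, Y=2, W=0) weight 1/40
  (X=1, Z=1, Y=2, W=1) weight 1/40
  (X=1, Z=2, Y=1, W=0) weight 3/40
  (X=1, Z=2, Y=1, W=1) weight 3/40
Group by Z:
  weight(Z=1) = 2/15
  weight(Z=2) = 7/30
Total weight = 2/15 + 7/30 = 11/30
P(Z=1 | obs) = 2/15 / 11/30 = 4/11
P(Z=2 | obs) = 7/30 / 11/30 = 7/11

P(Z = 2 | obs) = 7/11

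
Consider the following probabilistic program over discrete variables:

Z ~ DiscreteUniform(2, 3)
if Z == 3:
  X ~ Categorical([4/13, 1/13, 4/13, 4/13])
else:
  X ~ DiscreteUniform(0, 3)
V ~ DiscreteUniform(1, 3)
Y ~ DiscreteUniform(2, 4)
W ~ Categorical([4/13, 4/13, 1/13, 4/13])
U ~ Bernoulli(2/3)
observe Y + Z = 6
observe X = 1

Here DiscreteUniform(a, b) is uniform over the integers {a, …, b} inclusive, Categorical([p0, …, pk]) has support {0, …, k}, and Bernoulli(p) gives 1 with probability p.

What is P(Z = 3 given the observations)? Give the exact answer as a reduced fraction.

Enumerate traces; 48 have nonzero weight after conditioning:
  (Z=2, X=1, V=1, Y=4, W=0, U=0) weight 1/702
  (Z=2, X=1, V=1, Y=4, W=0, U=1) weight 1/351
  (Z=2, X=1, V=1, Y=4, W=1, U=0) weight 1/702
  (Z=2, X=1, V=1, Y=4, W=1, U=1) weight 1/351
  (Z=2, X=1, V=1, Y=4, W=2, U=0) weight 1/2808
  (Z=2, X=1, V=1, Y=4, W=2, U=1) weight 1/1404
  (Z=2, X=1, V=1, Y=4, W=3, U=0) weight 1/702
  (Z=2, X=1, V=1, Y=4, W=3, U=1) weight 1/351
  (Z=3, X=1, V=1, Y=3, W=0, U=0) weight 2/4563
  … 39 more
Group by Z:
  weight(Z=2) = 1/24
  weight(Z=3) = 1/78
Total weight = 1/24 + 1/78 = 17/312
P(Z=2 | obs) = 1/24 / 17/312 = 13/17
P(Z=3 | obs) = 1/78 / 17/312 = 4/17

P(Z = 3 | obs) = 4/17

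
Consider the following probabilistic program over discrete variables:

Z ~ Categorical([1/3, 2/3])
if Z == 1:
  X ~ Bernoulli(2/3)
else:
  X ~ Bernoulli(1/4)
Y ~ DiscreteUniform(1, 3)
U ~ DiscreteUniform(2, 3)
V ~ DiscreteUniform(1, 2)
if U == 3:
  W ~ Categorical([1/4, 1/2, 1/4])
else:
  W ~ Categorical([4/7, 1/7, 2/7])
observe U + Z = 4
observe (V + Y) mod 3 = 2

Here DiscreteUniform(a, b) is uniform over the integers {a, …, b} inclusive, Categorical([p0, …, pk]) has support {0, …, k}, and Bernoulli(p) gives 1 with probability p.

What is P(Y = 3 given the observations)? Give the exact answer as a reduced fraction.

P(Y = 3 | obs) = 1/2

Enumerate traces; 12 have nonzero weight after conditioning:
  (Z=1, X=0, Y=1, U=3, V=1, W=0) weight 1/216
  (Z=1, X=0, Y=1, U=3, V=1, W=1) weight 1/108
  (Z=1, X=0, Y=1, U=3, V=1, W=2) weight 1/216
  (Z=1, X=0, Y=3, U=3, V=2, W=0) weight 1/216
  (Z=1, X=0, Y=3, U=3, V=2, W=1) weight 1/108
  (Z=1, X=0, Y=3, U=3, V=2, W=2) weight 1/216
  (Z=1, X=1, Y=1, U=3, V=1, W=0) weight 1/108
  (Z=1, X=1, Y=1, U=3, V=1, W=1) weight 1/54
  … 4 more
Group by Y:
  weight(Y=1) = 1/18
  weight(Y=3) = 1/18
Total weight = 1/18 + 1/18 = 1/9
P(Y=1 | obs) = 1/18 / 1/9 = 1/2
P(Y=3 | obs) = 1/18 / 1/9 = 1/2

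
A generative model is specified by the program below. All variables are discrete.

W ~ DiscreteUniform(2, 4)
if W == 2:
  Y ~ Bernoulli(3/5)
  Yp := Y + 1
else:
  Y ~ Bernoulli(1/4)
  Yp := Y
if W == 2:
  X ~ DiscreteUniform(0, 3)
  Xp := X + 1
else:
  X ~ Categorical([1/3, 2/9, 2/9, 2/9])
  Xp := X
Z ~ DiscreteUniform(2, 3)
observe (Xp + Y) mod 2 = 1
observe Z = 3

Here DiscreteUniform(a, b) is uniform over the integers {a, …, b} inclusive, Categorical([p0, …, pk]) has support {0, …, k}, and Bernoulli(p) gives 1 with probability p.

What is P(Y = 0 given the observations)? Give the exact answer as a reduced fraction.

Enumerate traces; 12 have nonzero weight after conditioning:
  (W=2, Y=0, X=0, Z=3) weight 1/60
  (W=2, Y=0, X=2, Z=3) weight 1/60
  (W=2, Y=1, X=1, Z=3) weight 1/40
  (W=2, Y=1, X=3, Z=3) weight 1/40
  (W=3, Y=0, X=1, Z=3) weight 1/36
  (W=3, Y=0, X=3, Z=3) weight 1/36
  (W=3, Y=1, X=0, Z=3) weight 1/72
  (W=3, Y=1, X=2, Z=3) weight 1/108
  … 4 more
Group by Y:
  weight(Y=0) = 13/90
  weight(Y=1) = 13/135
Total weight = 13/90 + 13/135 = 13/54
P(Y=0 | obs) = 13/90 / 13/54 = 3/5
P(Y=1 | obs) = 13/135 / 13/54 = 2/5

P(Y = 0 | obs) = 3/5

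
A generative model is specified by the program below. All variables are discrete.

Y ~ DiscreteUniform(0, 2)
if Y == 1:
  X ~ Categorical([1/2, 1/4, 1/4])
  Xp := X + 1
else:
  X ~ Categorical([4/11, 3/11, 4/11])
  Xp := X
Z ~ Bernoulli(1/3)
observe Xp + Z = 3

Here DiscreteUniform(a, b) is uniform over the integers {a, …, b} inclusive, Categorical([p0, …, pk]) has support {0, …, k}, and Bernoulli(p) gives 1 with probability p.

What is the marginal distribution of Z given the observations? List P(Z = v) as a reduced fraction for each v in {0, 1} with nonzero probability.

P(Z=0) = 22/65, P(Z=1) = 43/65

Enumerate traces; 4 have nonzero weight after conditioning:
  (Y=0, X=2, Z=1) weight 4/99
  (Y=1, X=1, Z=1) weight 1/36
  (Y=1, X=2, Z=0) weight 1/18
  (Y=2, X=2, Z=1) weight 4/99
Group by Z:
  weight(Z=0) = 1/18
  weight(Z=1) = 43/396
Total weight = 1/18 + 43/396 = 65/396
P(Z=0 | obs) = 1/18 / 65/396 = 22/65
P(Z=1 | obs) = 43/396 / 65/396 = 43/65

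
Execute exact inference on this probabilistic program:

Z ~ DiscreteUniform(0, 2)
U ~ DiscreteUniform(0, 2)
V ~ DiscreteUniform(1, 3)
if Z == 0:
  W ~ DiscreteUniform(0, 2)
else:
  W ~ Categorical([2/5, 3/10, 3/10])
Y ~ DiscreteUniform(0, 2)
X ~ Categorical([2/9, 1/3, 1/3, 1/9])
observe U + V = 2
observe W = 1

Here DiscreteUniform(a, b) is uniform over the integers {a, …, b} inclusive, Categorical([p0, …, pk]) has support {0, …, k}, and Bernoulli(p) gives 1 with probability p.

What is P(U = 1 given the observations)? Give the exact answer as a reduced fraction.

Enumerate traces; 72 have nonzero weight after conditioning:
  (Z=0, U=0, V=2, W=1, Y=0, X=0) weight 2/2187
  (Z=0, U=0, V=2, W=1, Y=0, X=1) weight 1/729
  (Z=0, U=0, V=2, W=1, Y=0, X=2) weight 1/729
  (Z=0, U=0, V=2, W=1, Y=0, X=3) weight 1/2187
  (Z=0, U=0, V=2, W=1, Y=1, X=0) weight 2/2187
  (Z=0, U=0, V=2, W=1, Y=1, X=1) weight 1/729
  (Z=0, U=0, V=2, W=1, Y=1, X=2) weight 1/729
  (Z=0, U=0, V=2, W=1, Y=1, X=3) weight 1/2187
  (Z=0, U=1, V=1, W=1, Y=0, X=0) weight 2/2187
  … 63 more
Group by U:
  weight(U=0) = 14/405
  weight(U=1) = 14/405
Total weight = 14/405 + 14/405 = 28/405
P(U=0 | obs) = 14/405 / 28/405 = 1/2
P(U=1 | obs) = 14/405 / 28/405 = 1/2

P(U = 1 | obs) = 1/2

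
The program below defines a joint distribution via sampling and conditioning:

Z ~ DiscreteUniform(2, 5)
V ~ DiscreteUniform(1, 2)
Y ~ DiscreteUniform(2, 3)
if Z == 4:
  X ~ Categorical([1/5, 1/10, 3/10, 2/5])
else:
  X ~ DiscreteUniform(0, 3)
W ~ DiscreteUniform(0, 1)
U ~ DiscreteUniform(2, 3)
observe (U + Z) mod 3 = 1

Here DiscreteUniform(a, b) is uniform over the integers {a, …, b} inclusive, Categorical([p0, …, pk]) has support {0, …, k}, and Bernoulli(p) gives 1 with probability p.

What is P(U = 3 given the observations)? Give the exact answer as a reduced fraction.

Enumerate traces; 96 have nonzero weight after conditioning:
  (Z=2, V=1, Y=2, X=0, W=0, U=2) weight 1/256
  (Z=2, V=1, Y=2, X=0, W=1, U=2) weight 1/256
  (Z=2, V=1, Y=2, X=1, W=0, U=2) weight 1/256
  (Z=2, V=1, Y=2, X=1, W=1, U=2) weight 1/256
  (Z=2, V=1, Y=2, X=2, W=0, U=2) weight 1/256
  (Z=2, V=1, Y=2, X=2, W=1, U=2) weight 1/256
  (Z=2, V=1, Y=2, X=3, W=0, U=2) weight 1/256
  (Z=2, V=1, Y=2, X=3, W=1, U=2) weight 1/256
  (Z=4, V=1, Y=2, X=0, W=0, U=3) weight 1/320
  … 87 more
Group by U:
  weight(U=2) = 1/4
  weight(U=3) = 1/8
Total weight = 1/4 + 1/8 = 3/8
P(U=2 | obs) = 1/4 / 3/8 = 2/3
P(U=3 | obs) = 1/8 / 3/8 = 1/3

P(U = 3 | obs) = 1/3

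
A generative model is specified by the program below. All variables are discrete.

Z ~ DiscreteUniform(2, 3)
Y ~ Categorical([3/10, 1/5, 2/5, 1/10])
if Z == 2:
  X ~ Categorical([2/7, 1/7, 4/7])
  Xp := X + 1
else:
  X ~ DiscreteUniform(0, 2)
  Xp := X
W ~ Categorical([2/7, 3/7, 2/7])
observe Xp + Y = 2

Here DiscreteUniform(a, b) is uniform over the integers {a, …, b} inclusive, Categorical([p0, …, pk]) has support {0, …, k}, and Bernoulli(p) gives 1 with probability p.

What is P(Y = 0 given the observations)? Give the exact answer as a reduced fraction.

Enumerate traces; 15 have nonzero weight after conditioning:
  (Z=2, Y=0, X=1, W=0) weight 3/490
  (Z=2, Y=0, X=1, W=1) weight 9/980
  (Z=2, Y=0, X=1, W=2) weight 3/490
  (Z=2, Y=1, X=0, W=0) weight 2/245
  (Z=2, Y=1, X=0, W=1) weight 3/245
  (Z=2, Y=1, X=0, W=2) weight 2/245
  (Z=3, Y=0, X=2, W=0) weight 1/70
  (Z=3, Y=0, X=2, W=1) weight 3/140
  (Z=3, Y=2, X=0, W=0) weight 2/105
  … 6 more
Group by Y:
  weight(Y=0) = 1/14
  weight(Y=1) = 13/210
  weight(Y=2) = 1/15
Total weight = 1/14 + 13/210 + 1/15 = 1/5
P(Y=0 | obs) = 1/14 / 1/5 = 5/14
P(Y=1 | obs) = 13/210 / 1/5 = 13/42
P(Y=2 | obs) = 1/15 / 1/5 = 1/3

P(Y = 0 | obs) = 5/14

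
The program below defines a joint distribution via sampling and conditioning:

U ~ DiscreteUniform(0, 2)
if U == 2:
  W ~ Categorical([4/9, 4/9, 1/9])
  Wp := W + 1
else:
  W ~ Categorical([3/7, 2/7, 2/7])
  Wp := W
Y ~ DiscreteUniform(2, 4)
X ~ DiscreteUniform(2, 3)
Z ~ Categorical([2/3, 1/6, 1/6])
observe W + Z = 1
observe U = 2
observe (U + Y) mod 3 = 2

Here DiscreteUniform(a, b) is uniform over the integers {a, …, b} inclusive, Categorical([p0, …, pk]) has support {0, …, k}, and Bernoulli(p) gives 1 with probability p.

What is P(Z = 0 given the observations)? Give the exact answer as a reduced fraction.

Enumerate traces; 4 have nonzero weight after conditioning:
  (U=2, W=0, Y=3, X=2, Z=1) weight 1/243
  (U=2, W=0, Y=3, X=3, Z=1) weight 1/243
  (U=2, W=1, Y=3, X=2, Z=0) weight 4/243
  (U=2, W=1, Y=3, X=3, Z=0) weight 4/243
Group by Z:
  weight(Z=0) = 8/243
  weight(Z=1) = 2/243
Total weight = 8/243 + 2/243 = 10/243
P(Z=0 | obs) = 8/243 / 10/243 = 4/5
P(Z=1 | obs) = 2/243 / 10/243 = 1/5

P(Z = 0 | obs) = 4/5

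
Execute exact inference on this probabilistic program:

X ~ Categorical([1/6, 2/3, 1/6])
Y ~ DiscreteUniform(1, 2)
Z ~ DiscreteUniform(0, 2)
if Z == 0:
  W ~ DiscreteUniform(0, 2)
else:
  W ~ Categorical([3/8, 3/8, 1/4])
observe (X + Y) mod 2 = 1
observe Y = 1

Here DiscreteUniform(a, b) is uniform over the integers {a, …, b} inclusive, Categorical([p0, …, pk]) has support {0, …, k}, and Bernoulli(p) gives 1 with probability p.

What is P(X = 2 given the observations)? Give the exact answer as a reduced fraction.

Enumerate traces; 18 have nonzero weight after conditioning:
  (X=0, Y=1, Z=0, W=0) weight 1/108
  (X=0, Y=1, Z=0, W=1) weight 1/108
  (X=0, Y=1, Z=0, W=2) weight 1/108
  (X=0, Y=1, Z=1, W=0) weight 1/96
  (X=0, Y=1, Z=1, W=1) weight 1/96
  (X=0, Y=1, Z=1, W=2) weight 1/144
  (X=0, Y=1, Z=2, W=0) weight 1/96
  (X=0, Y=1, Z=2, W=1) weight 1/96
  (X=2, Y=1, Z=0, W=0) weight 1/108
  … 9 more
Group by X:
  weight(X=0) = 1/12
  weight(X=2) = 1/12
Total weight = 1/12 + 1/12 = 1/6
P(X=0 | obs) = 1/12 / 1/6 = 1/2
P(X=2 | obs) = 1/12 / 1/6 = 1/2

P(X = 2 | obs) = 1/2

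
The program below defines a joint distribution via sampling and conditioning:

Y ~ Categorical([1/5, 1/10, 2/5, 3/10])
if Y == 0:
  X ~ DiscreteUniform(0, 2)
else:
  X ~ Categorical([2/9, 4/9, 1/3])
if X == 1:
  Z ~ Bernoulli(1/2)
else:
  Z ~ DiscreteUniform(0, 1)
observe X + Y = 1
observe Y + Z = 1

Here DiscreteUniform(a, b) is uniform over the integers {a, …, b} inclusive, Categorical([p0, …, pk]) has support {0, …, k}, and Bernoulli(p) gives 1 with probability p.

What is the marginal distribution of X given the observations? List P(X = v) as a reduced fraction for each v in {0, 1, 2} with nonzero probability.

Enumerate traces; 2 have nonzero weight after conditioning:
  (Y=0, X=1, Z=1) weight 1/30
  (Y=1, X=0, Z=0) weight 1/90
Group by X:
  weight(X=0) = 1/90
  weight(X=1) = 1/30
Total weight = 1/90 + 1/30 = 2/45
P(X=0 | obs) = 1/90 / 2/45 = 1/4
P(X=1 | obs) = 1/30 / 2/45 = 3/4

P(X=0) = 1/4, P(X=1) = 3/4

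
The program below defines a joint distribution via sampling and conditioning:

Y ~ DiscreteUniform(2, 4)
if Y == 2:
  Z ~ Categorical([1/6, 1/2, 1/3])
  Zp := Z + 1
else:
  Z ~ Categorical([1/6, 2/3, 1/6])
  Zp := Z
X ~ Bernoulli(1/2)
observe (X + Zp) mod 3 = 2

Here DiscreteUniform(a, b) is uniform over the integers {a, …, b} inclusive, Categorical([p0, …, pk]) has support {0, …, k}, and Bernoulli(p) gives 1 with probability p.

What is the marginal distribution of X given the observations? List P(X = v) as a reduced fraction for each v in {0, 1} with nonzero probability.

P(X=0) = 5/14, P(X=1) = 9/14

Enumerate traces; 6 have nonzero weight after conditioning:
  (Y=2, Z=0, X=1) weight 1/36
  (Y=2, Z=1, X=0) weight 1/12
  (Y=3, Z=1, X=1) weight 1/9
  (Y=3, Z=2, X=0) weight 1/36
  (Y=4, Z=1, X=1) weight 1/9
  (Y=4, Z=2, X=0) weight 1/36
Group by X:
  weight(X=0) = 5/36
  weight(X=1) = 1/4
Total weight = 5/36 + 1/4 = 7/18
P(X=0 | obs) = 5/36 / 7/18 = 5/14
P(X=1 | obs) = 1/4 / 7/18 = 9/14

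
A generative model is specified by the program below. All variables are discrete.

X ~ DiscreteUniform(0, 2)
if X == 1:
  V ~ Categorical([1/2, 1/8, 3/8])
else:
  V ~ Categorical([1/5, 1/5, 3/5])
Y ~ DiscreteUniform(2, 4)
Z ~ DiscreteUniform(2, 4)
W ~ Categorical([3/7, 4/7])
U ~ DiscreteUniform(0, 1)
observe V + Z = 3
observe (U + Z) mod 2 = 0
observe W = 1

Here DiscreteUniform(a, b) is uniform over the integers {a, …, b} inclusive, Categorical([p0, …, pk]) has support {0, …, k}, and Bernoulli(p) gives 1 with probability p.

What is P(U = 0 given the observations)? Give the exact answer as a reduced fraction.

P(U = 0 | obs) = 7/19

Enumerate traces; 18 have nonzero weight after conditioning:
  (X=0, V=0, Y=2, Z=3, W=1, U=1) weight 2/945
  (X=0, V=0, Y=3, Z=3, W=1, U=1) weight 2/945
  (X=0, V=0, Y=4, Z=3, W=1, U=1) weight 2/945
  (X=0, V=1, Y=2, Z=2, W=1, U=0) weight 2/945
  (X=0, V=1, Y=3, Z=2, W=1, U=0) weight 2/945
  (X=0, V=1, Y=4, Z=2, W=1, U=0) weight 2/945
  (X=1, V=0, Y=2, Z=3, W=1, U=1) weight 1/189
  (X=1, V=0, Y=3, Z=3, W=1, U=1) weight 1/189
  … 10 more
Group by U:
  weight(U=0) = 1/60
  weight(U=1) = 1/35
Total weight = 1/60 + 1/35 = 19/420
P(U=0 | obs) = 1/60 / 19/420 = 7/19
P(U=1 | obs) = 1/35 / 19/420 = 12/19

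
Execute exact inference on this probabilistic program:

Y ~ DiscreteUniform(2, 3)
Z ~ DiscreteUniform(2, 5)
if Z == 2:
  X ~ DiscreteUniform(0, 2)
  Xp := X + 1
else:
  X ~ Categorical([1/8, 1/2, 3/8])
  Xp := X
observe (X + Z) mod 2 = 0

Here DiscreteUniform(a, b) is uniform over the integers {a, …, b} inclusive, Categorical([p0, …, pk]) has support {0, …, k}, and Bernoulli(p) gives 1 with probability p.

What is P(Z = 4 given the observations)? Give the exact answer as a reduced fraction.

Enumerate traces; 12 have nonzero weight after conditioning:
  (Y=2, Z=2, X=0) weight 1/24
  (Y=2, Z=2, X=2) weight 1/24
  (Y=2, Z=3, X=1) weight 1/16
  (Y=2, Z=4, X=0) weight 1/64
  (Y=2, Z=4, X=2) weight 3/64
  (Y=2, Z=5, X=1) weight 1/16
  (Y=3, Z=2, X=0) weight 1/24
  (Y=3, Z=2, X=2) weight 1/24
  … 4 more
Group by Z:
  weight(Z=2) = 1/6
  weight(Z=3) = 1/8
  weight(Z=4) = 1/8
  weight(Z=5) = 1/8
Total weight = 1/6 + 1/8 + 1/8 + 1/8 = 13/24
P(Z=2 | obs) = 1/6 / 13/24 = 4/13
P(Z=3 | obs) = 1/8 / 13/24 = 3/13
P(Z=4 | obs) = 1/8 / 13/24 = 3/13
P(Z=5 | obs) = 1/8 / 13/24 = 3/13

P(Z = 4 | obs) = 3/13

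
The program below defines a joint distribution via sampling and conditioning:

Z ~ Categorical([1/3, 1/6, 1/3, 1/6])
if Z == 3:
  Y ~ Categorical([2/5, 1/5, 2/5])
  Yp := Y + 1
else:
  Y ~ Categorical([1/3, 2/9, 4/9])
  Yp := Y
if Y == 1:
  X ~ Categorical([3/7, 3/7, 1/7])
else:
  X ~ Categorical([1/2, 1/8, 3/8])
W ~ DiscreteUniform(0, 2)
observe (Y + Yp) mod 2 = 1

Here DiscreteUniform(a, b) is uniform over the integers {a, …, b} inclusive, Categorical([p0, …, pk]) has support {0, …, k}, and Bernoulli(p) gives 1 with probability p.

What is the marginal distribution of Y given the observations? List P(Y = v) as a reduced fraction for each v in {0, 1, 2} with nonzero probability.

Enumerate traces; 27 have nonzero weight after conditioning:
  (Z=3, Y=0, X=0, W=0) weight 1/90
  (Z=3, Y=0, X=0, W=1) weight 1/90
  (Z=3, Y=0, X=0, W=2) weight 1/90
  (Z=3, Y=0, X=1, W=0) weight 1/360
  (Z=3, Y=0, X=1, W=1) weight 1/360
  (Z=3, Y=0, X=1, W=2) weight 1/360
  (Z=3, Y=0, X=2, W=0) weight 1/120
  (Z=3, Y=0, X=2, W=1) weight 1/120
  (Z=3, Y=1, X=0, W=0) weight 1/210
  (Z=3, Y=2, X=0, W=0) weight 1/90
  … 17 more
Group by Y:
  weight(Y=0) = 1/15
  weight(Y=1) = 1/30
  weight(Y=2) = 1/15
Total weight = 1/15 + 1/30 + 1/15 = 1/6
P(Y=0 | obs) = 1/15 / 1/6 = 2/5
P(Y=1 | obs) = 1/30 / 1/6 = 1/5
P(Y=2 | obs) = 1/15 / 1/6 = 2/5

P(Y=0) = 2/5, P(Y=1) = 1/5, P(Y=2) = 2/5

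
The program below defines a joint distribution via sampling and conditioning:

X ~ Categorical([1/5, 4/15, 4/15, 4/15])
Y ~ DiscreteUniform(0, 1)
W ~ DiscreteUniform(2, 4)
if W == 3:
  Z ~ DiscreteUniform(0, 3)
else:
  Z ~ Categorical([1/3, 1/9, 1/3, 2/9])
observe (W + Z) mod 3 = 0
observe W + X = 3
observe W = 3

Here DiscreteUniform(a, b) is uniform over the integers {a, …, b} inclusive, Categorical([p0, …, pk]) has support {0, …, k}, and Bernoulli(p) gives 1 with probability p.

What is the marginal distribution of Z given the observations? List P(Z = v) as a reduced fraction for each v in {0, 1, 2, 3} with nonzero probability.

Enumerate traces; 4 have nonzero weight after conditioning:
  (X=0, Y=0, W=3, Z=0) weight 1/120
  (X=0, Y=0, W=3, Z=3) weight 1/120
  (X=0, Y=1, W=3, Z=0) weight 1/120
  (X=0, Y=1, W=3, Z=3) weight 1/120
Group by Z:
  weight(Z=0) = 1/60
  weight(Z=3) = 1/60
Total weight = 1/60 + 1/60 = 1/30
P(Z=0 | obs) = 1/60 / 1/30 = 1/2
P(Z=3 | obs) = 1/60 / 1/30 = 1/2

P(Z=0) = 1/2, P(Z=3) = 1/2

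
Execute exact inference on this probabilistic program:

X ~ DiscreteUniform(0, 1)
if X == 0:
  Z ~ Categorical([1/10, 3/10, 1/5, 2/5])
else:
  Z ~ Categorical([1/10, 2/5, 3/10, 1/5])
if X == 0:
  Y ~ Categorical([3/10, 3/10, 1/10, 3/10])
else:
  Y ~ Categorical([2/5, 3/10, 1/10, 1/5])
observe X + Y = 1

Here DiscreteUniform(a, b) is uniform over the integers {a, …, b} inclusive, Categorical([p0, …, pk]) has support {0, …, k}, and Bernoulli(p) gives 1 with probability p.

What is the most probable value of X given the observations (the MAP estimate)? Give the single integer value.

argmax_v P(X = v | obs) = 1

Enumerate traces; 8 have nonzero weight after conditioning:
  (X=0, Z=0, Y=1) weight 3/200
  (X=0, Z=1, Y=1) weight 9/200
  (X=0, Z=2, Y=1) weight 3/100
  (X=0, Z=3, Y=1) weight 3/50
  (X=1, Z=0, Y=0) weight 1/50
  (X=1, Z=1, Y=0) weight 2/25
  (X=1, Z=2, Y=0) weight 3/50
  (X=1, Z=3, Y=0) weight 1/25
Group by X:
  weight(X=0) = 3/20
  weight(X=1) = 1/5
Total weight = 3/20 + 1/5 = 7/20
P(X=0 | obs) = 3/20 / 7/20 = 3/7
P(X=1 | obs) = 1/5 / 7/20 = 4/7
argmax = 1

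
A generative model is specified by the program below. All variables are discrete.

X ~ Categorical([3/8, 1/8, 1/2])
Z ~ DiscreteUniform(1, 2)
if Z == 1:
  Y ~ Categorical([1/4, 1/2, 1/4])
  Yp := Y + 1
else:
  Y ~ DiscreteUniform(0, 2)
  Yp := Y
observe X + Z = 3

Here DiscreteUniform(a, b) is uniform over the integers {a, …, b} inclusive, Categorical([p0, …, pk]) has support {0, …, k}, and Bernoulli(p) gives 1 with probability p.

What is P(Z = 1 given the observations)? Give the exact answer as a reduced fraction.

P(Z = 1 | obs) = 4/5

Enumerate traces; 6 have nonzero weight after conditioning:
  (X=1, Z=2, Y=0) weight 1/48
  (X=1, Z=2, Y=1) weight 1/48
  (X=1, Z=2, Y=2) weight 1/48
  (X=2, Z=1, Y=0) weight 1/16
  (X=2, Z=1, Y=1) weight 1/8
  (X=2, Z=1, Y=2) weight 1/16
Group by Z:
  weight(Z=1) = 1/4
  weight(Z=2) = 1/16
Total weight = 1/4 + 1/16 = 5/16
P(Z=1 | obs) = 1/4 / 5/16 = 4/5
P(Z=2 | obs) = 1/16 / 5/16 = 1/5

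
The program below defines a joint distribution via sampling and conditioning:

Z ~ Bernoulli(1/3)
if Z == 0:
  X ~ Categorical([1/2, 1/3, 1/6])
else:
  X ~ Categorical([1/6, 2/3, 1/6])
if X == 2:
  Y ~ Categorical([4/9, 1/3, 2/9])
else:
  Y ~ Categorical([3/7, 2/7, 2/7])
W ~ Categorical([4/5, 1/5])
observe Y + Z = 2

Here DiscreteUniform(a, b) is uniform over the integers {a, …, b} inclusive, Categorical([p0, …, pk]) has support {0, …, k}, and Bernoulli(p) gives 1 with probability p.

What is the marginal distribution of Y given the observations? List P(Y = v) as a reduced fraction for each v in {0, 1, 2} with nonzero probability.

Enumerate traces; 12 have nonzero weight after conditioning:
  (Z=0, X=0, Y=2, W=0) weight 8/105
  (Z=0, X=0, Y=2, W=1) weight 2/105
  (Z=0, X=1, Y=2, W=0) weight 16/315
  (Z=0, X=1, Y=2, W=1) weight 4/315
  (Z=0, X=2, Y=2, W=0) weight 8/405
  (Z=0, X=2, Y=2, W=1) weight 2/405
  (Z=1, X=0, Y=1, W=0) weight 4/315
  (Z=1, X=0, Y=1, W=1) weight 1/315
  … 4 more
Group by Y:
  weight(Y=1) = 37/378
  weight(Y=2) = 104/567
Total weight = 37/378 + 104/567 = 319/1134
P(Y=1 | obs) = 37/378 / 319/1134 = 111/319
P(Y=2 | obs) = 104/567 / 319/1134 = 208/319

P(Y=1) = 111/319, P(Y=2) = 208/319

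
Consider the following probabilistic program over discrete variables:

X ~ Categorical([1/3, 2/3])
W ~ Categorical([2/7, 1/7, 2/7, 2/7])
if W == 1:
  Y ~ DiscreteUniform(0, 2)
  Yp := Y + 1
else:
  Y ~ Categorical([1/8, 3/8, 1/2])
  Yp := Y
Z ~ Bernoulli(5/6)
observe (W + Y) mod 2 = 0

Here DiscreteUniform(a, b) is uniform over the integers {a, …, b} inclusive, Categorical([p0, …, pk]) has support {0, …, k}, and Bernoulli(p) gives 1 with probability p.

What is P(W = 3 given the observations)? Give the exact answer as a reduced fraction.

Enumerate traces; 24 have nonzero weight after conditioning:
  (X=0, W=0, Y=0, Z=0) weight 1/504
  (X=0, W=0, Y=0, Z=1) weight 5/504
  (X=0, W=0, Y=2, Z=0) weight 1/126
  (X=0, W=0, Y=2, Z=1) weight 5/126
  (X=0, W=1, Y=1, Z=0) weight 1/378
  (X=0, W=1, Y=1, Z=1) weight 5/378
  (X=0, W=2, Y=0, Z=0) weight 1/504
  (X=0, W=2, Y=0, Z=1) weight 5/504
  (X=0, W=3, Y=1, Z=0) weight 1/168
  … 15 more
Group by W:
  weight(W=0) = 5/28
  weight(W=1) = 1/21
  weight(W=2) = 5/28
  weight(W=3) = 3/28
Total weight = 5/28 + 1/21 + 5/28 + 3/28 = 43/84
P(W=0 | obs) = 5/28 / 43/84 = 15/43
P(W=1 | obs) = 1/21 / 43/84 = 4/43
P(W=2 | obs) = 5/28 / 43/84 = 15/43
P(W=3 | obs) = 3/28 / 43/84 = 9/43

P(W = 3 | obs) = 9/43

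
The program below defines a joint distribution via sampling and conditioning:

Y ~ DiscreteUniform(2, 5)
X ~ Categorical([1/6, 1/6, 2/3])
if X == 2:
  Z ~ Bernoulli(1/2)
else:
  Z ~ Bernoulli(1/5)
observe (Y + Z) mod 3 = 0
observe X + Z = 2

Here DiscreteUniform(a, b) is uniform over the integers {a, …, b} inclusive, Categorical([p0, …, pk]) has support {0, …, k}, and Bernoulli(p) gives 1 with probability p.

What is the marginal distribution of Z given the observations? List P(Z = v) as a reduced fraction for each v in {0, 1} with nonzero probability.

Enumerate traces; 3 have nonzero weight after conditioning:
  (Y=2, X=1, Z=1) weight 1/120
  (Y=3, X=2, Z=0) weight 1/12
  (Y=5, X=1, Z=1) weight 1/120
Group by Z:
  weight(Z=0) = 1/12
  weight(Z=1) = 1/60
Total weight = 1/12 + 1/60 = 1/10
P(Z=0 | obs) = 1/12 / 1/10 = 5/6
P(Z=1 | obs) = 1/60 / 1/10 = 1/6

P(Z=0) = 5/6, P(Z=1) = 1/6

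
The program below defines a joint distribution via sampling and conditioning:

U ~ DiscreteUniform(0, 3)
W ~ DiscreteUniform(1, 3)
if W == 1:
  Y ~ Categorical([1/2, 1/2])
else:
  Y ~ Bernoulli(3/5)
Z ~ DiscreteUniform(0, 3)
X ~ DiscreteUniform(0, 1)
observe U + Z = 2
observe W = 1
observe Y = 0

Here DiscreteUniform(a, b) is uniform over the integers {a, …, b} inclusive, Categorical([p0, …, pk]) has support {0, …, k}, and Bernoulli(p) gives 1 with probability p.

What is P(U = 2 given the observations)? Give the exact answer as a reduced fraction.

P(U = 2 | obs) = 1/3

Enumerate traces; 6 have nonzero weight after conditioning:
  (U=0, W=1, Y=0, Z=2, X=0) weight 1/192
  (U=0, W=1, Y=0, Z=2, X=1) weight 1/192
  (U=1, W=1, Y=0, Z=1, X=0) weight 1/192
  (U=1, W=1, Y=0, Z=1, X=1) weight 1/192
  (U=2, W=1, Y=0, Z=0, X=0) weight 1/192
  (U=2, W=1, Y=0, Z=0, X=1) weight 1/192
Group by U:
  weight(U=0) = 1/96
  weight(U=1) = 1/96
  weight(U=2) = 1/96
Total weight = 1/96 + 1/96 + 1/96 = 1/32
P(U=0 | obs) = 1/96 / 1/32 = 1/3
P(U=1 | obs) = 1/96 / 1/32 = 1/3
P(U=2 | obs) = 1/96 / 1/32 = 1/3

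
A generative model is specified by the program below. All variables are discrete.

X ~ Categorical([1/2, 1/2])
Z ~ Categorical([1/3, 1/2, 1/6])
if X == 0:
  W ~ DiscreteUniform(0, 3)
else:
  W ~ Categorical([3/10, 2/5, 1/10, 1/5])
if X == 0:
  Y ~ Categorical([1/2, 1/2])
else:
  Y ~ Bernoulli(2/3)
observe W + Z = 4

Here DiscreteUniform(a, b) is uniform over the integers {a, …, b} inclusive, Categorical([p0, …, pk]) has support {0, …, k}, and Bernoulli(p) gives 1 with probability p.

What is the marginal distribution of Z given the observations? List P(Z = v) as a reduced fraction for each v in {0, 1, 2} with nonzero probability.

P(Z=1) = 27/34, P(Z=2) = 7/34

Enumerate traces; 8 have nonzero weight after conditioning:
  (X=0, Z=1, W=3, Y=0) weight 1/32
  (X=0, Z=1, W=3, Y=1) weight 1/32
  (X=0, Z=2, W=2, Y=0) weight 1/96
  (X=0, Z=2, W=2, Y=1) weight 1/96
  (X=1, Z=1, W=3, Y=0) weight 1/60
  (X=1, Z=1, W=3, Y=1) weight 1/30
  (X=1, Z=2, W=2, Y=0) weight 1/360
  (X=1, Z=2, W=2, Y=1) weight 1/180
Group by Z:
  weight(Z=1) = 9/80
  weight(Z=2) = 7/240
Total weight = 9/80 + 7/240 = 17/120
P(Z=1 | obs) = 9/80 / 17/120 = 27/34
P(Z=2 | obs) = 7/240 / 17/120 = 7/34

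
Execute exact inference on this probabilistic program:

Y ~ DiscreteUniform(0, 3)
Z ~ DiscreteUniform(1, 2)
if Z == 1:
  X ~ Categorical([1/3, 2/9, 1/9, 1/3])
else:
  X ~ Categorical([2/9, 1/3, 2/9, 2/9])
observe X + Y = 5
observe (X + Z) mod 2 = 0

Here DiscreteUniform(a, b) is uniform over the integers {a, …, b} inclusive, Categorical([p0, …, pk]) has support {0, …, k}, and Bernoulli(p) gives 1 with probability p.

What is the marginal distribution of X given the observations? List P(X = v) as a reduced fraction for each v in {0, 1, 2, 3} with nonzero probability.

Enumerate traces; 2 have nonzero weight after conditioning:
  (Y=2, Z=1, X=3) weight 1/24
  (Y=3, Z=2, X=2) weight 1/36
Group by X:
  weight(X=2) = 1/36
  weight(X=3) = 1/24
Total weight = 1/36 + 1/24 = 5/72
P(X=2 | obs) = 1/36 / 5/72 = 2/5
P(X=3 | obs) = 1/24 / 5/72 = 3/5

P(X=2) = 2/5, P(X=3) = 3/5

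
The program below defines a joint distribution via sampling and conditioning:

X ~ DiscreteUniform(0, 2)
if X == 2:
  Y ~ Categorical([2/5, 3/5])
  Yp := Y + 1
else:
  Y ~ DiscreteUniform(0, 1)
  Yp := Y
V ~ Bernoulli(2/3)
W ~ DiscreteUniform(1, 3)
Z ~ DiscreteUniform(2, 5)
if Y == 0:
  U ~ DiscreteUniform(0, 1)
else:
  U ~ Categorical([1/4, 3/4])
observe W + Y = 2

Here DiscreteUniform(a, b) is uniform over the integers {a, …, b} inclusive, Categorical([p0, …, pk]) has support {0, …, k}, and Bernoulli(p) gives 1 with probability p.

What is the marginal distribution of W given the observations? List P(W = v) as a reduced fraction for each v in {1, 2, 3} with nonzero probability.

Enumerate traces; 96 have nonzero weight after conditioning:
  (X=0, Y=0, V=0, W=2, Z=2, U=0) weight 1/432
  (X=0, Y=0, V=0, W=2, Z=2, U=1) weight 1/432
  (X=0, Y=0, V=0, W=2, Z=3, U=0) weight 1/432
  (X=0, Y=0, V=0, W=2, Z=3, U=1) weight 1/432
  (X=0, Y=0, V=0, W=2, Z=4, U=0) weight 1/432
  (X=0, Y=0, V=0, W=2, Z=4, U=1) weight 1/432
  (X=0, Y=0, V=0, W=2, Z=5, U=0) weight 1/432
  (X=0, Y=0, V=0, W=2, Z=5, U=1) weight 1/432
  (X=0, Y=1, V=0, W=1, Z=2, U=0) weight 1/864
  … 87 more
Group by W:
  weight(W=1) = 8/45
  weight(W=2) = 7/45
Total weight = 8/45 + 7/45 = 1/3
P(W=1 | obs) = 8/45 / 1/3 = 8/15
P(W=2 | obs) = 7/45 / 1/3 = 7/15

P(W=1) = 8/15, P(W=2) = 7/15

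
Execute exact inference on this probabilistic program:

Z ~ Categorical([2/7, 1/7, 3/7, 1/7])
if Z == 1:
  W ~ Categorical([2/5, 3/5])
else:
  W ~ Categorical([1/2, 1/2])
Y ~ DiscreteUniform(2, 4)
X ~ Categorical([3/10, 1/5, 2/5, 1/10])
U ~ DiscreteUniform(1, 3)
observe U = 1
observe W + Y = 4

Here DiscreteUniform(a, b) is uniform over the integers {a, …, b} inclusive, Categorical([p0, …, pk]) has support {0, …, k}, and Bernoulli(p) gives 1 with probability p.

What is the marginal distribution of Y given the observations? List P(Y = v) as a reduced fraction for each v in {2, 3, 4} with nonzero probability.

P(Y=3) = 18/35, P(Y=4) = 17/35

Enumerate traces; 32 have nonzero weight after conditioning:
  (Z=0, W=0, Y=4, X=0, U=1) weight 1/210
  (Z=0, W=0, Y=4, X=1, U=1) weight 1/315
  (Z=0, W=0, Y=4, X=2, U=1) weight 2/315
  (Z=0, W=0, Y=4, X=3, U=1) weight 1/630
  (Z=0, W=1, Y=3, X=0, U=1) weight 1/210
  (Z=0, W=1, Y=3, X=1, U=1) weight 1/315
  (Z=0, W=1, Y=3, X=2, U=1) weight 2/315
  (Z=0, W=1, Y=3, X=3, U=1) weight 1/630
  … 24 more
Group by Y:
  weight(Y=3) = 2/35
  weight(Y=4) = 17/315
Total weight = 2/35 + 17/315 = 1/9
P(Y=3 | obs) = 2/35 / 1/9 = 18/35
P(Y=4 | obs) = 17/315 / 1/9 = 17/35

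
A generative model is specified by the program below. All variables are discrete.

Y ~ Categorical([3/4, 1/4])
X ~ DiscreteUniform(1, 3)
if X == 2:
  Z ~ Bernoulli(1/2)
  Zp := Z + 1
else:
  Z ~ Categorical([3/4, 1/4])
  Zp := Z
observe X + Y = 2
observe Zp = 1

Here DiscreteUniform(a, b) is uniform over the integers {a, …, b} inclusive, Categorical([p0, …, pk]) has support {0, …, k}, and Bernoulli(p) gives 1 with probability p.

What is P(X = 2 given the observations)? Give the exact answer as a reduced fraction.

Enumerate traces; 2 have nonzero weight after conditioning:
  (Y=0, X=2, Z=0) weight 1/8
  (Y=1, X=1, Z=1) weight 1/48
Group by X:
  weight(X=1) = 1/48
  weight(X=2) = 1/8
Total weight = 1/48 + 1/8 = 7/48
P(X=1 | obs) = 1/48 / 7/48 = 1/7
P(X=2 | obs) = 1/8 / 7/48 = 6/7

P(X = 2 | obs) = 6/7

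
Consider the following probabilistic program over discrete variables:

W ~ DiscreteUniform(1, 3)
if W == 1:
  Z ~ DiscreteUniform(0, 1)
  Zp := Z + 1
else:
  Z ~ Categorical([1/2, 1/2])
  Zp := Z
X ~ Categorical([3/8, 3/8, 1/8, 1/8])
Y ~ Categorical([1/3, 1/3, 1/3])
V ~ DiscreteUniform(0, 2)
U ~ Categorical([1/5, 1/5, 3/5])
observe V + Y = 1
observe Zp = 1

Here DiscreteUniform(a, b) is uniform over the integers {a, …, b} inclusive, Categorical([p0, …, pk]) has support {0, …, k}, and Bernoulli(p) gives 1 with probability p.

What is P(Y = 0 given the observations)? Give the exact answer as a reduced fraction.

Enumerate traces; 72 have nonzero weight after conditioning:
  (W=1, Z=0, X=0, Y=0, V=1, U=0) weight 1/720
  (W=1, Z=0, X=0, Y=0, V=1, U=1) weight 1/720
  (W=1, Z=0, X=0, Y=0, V=1, U=2) weight 1/240
  (W=1, Z=0, X=0, Y=1, V=0, U=0) weight 1/720
  (W=1, Z=0, X=0, Y=1, V=0, U=1) weight 1/720
  (W=1, Z=0, X=0, Y=1, V=0, U=2) weight 1/240
  (W=1, Z=0, X=1, Y=0, V=1, U=0) weight 1/720
  (W=1, Z=0, X=1, Y=0, V=1, U=1) weight 1/720
  … 64 more
Group by Y:
  weight(Y=0) = 1/18
  weight(Y=1) = 1/18
Total weight = 1/18 + 1/18 = 1/9
P(Y=0 | obs) = 1/18 / 1/9 = 1/2
P(Y=1 | obs) = 1/18 / 1/9 = 1/2

P(Y = 0 | obs) = 1/2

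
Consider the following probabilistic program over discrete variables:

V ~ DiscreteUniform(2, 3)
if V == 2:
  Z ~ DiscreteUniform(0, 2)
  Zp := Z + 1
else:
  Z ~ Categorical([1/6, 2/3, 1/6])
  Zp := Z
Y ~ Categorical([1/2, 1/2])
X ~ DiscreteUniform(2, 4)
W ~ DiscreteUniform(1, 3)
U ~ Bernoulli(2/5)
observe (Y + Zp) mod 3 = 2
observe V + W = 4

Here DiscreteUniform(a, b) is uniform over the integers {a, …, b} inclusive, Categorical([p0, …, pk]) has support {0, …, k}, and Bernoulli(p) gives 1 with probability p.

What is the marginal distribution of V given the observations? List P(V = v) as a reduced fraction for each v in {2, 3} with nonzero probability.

P(V=2) = 4/9, P(V=3) = 5/9

Enumerate traces; 24 have nonzero weight after conditioning:
  (V=2, Z=0, Y=1, X=2, W=2, U=0) weight 1/180
  (V=2, Z=0, Y=1, X=2, W=2, U=1) weight 1/270
  (V=2, Z=0, Y=1, X=3, W=2, U=0) weight 1/180
  (V=2, Z=0, Y=1, X=3, W=2, U=1) weight 1/270
  (V=2, Z=0, Y=1, X=4, W=2, U=0) weight 1/180
  (V=2, Z=0, Y=1, X=4, W=2, U=1) weight 1/270
  (V=2, Z=1, Y=0, X=2, W=2, U=0) weight 1/180
  (V=2, Z=1, Y=0, X=2, W=2, U=1) weight 1/270
  (V=3, Z=1, Y=1, X=2, W=1, U=0) weight 1/90
  … 15 more
Group by V:
  weight(V=2) = 1/18
  weight(V=3) = 5/72
Total weight = 1/18 + 5/72 = 1/8
P(V=2 | obs) = 1/18 / 1/8 = 4/9
P(V=3 | obs) = 5/72 / 1/8 = 5/9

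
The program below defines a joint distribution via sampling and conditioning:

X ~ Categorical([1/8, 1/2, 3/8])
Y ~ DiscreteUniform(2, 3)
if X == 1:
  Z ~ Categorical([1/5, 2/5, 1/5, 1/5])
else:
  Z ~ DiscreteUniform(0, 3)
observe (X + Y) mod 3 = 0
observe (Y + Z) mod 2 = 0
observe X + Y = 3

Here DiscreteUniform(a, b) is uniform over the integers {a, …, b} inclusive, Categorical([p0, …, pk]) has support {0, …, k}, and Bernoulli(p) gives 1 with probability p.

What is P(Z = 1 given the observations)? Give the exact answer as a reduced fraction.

P(Z = 1 | obs) = 5/42

Enumerate traces; 4 have nonzero weight after conditioning:
  (X=0, Y=3, Z=1) weight 1/64
  (X=0, Y=3, Z=3) weight 1/64
  (X=1, Y=2, Z=0) weight 1/20
  (X=1, Y=2, Z=2) weight 1/20
Group by Z:
  weight(Z=0) = 1/20
  weight(Z=1) = 1/64
  weight(Z=2) = 1/20
  weight(Z=3) = 1/64
Total weight = 1/20 + 1/64 + 1/20 + 1/64 = 21/160
P(Z=0 | obs) = 1/20 / 21/160 = 8/21
P(Z=1 | obs) = 1/64 / 21/160 = 5/42
P(Z=2 | obs) = 1/20 / 21/160 = 8/21
P(Z=3 | obs) = 1/64 / 21/160 = 5/42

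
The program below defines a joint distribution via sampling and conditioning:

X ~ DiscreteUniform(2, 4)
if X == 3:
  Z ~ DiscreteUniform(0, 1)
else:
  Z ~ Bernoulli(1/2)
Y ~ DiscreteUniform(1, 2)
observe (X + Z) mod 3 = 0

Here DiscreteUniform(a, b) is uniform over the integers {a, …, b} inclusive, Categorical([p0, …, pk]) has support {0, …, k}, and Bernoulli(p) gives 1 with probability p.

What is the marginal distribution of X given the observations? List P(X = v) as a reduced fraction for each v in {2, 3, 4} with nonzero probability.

Enumerate traces; 4 have nonzero weight after conditioning:
  (X=2, Z=1, Y=1) weight 1/12
  (X=2, Z=1, Y=2) weight 1/12
  (X=3, Z=0, Y=1) weight 1/12
  (X=3, Z=0, Y=2) weight 1/12
Group by X:
  weight(X=2) = 1/6
  weight(X=3) = 1/6
Total weight = 1/6 + 1/6 = 1/3
P(X=2 | obs) = 1/6 / 1/3 = 1/2
P(X=3 | obs) = 1/6 / 1/3 = 1/2

P(X=2) = 1/2, P(X=3) = 1/2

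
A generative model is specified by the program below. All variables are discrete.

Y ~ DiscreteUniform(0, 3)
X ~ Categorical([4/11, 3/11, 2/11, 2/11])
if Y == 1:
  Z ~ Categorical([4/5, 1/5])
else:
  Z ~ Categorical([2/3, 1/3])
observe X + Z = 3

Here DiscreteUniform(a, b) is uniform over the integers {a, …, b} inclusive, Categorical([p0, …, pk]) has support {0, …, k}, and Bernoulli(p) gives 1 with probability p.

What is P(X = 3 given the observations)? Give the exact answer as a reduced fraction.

P(X = 3 | obs) = 7/10

Enumerate traces; 8 have nonzero weight after conditioning:
  (Y=0, X=2, Z=1) weight 1/66
  (Y=0, X=3, Z=0) weight 1/33
  (Y=1, X=2, Z=1) weight 1/110
  (Y=1, X=3, Z=0) weight 2/55
  (Y=2, X=2, Z=1) weight 1/66
  (Y=2, X=3, Z=0) weight 1/33
  (Y=3, X=2, Z=1) weight 1/66
  (Y=3, X=3, Z=0) weight 1/33
Group by X:
  weight(X=2) = 3/55
  weight(X=3) = 7/55
Total weight = 3/55 + 7/55 = 2/11
P(X=2 | obs) = 3/55 / 2/11 = 3/10
P(X=3 | obs) = 7/55 / 2/11 = 7/10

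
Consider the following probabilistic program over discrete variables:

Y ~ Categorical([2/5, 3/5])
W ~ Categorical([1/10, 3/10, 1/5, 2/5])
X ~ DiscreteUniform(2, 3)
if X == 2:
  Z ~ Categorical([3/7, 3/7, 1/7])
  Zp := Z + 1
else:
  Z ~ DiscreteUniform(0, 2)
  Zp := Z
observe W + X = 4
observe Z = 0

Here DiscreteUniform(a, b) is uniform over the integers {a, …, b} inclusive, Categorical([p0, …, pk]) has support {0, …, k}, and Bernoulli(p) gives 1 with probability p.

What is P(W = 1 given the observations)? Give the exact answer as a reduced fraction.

Enumerate traces; 4 have nonzero weight after conditioning:
  (Y=0, W=1, X=3, Z=0) weight 1/50
  (Y=0, W=2, X=2, Z=0) weight 3/175
  (Y=1, W=1, X=3, Z=0) weight 3/100
  (Y=1, W=2, X=2, Z=0) weight 9/350
Group by W:
  weight(W=1) = 1/20
  weight(W=2) = 3/70
Total weight = 1/20 + 3/70 = 13/140
P(W=1 | obs) = 1/20 / 13/140 = 7/13
P(W=2 | obs) = 3/70 / 13/140 = 6/13

P(W = 1 | obs) = 7/13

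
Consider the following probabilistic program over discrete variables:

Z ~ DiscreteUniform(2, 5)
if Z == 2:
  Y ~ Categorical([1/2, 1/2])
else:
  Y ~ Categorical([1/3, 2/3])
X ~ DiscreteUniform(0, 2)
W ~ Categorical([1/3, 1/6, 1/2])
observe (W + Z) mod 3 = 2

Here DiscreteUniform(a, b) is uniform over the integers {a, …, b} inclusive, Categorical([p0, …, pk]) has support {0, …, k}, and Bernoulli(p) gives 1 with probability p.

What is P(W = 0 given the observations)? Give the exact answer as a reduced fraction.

P(W = 0 | obs) = 1/2

Enumerate traces; 24 have nonzero weight after conditioning:
  (Z=2, Y=0, X=0, W=0) weight 1/72
  (Z=2, Y=0, X=1, W=0) weight 1/72
  (Z=2, Y=0, X=2, W=0) weight 1/72
  (Z=2, Y=1, X=0, W=0) weight 1/72
  (Z=2, Y=1, X=1, W=0) weight 1/72
  (Z=2, Y=1, X=2, W=0) weight 1/72
  (Z=3, Y=0, X=0, W=2) weight 1/72
  (Z=3, Y=0, X=1, W=2) weight 1/72
  (Z=4, Y=0, X=0, W=1) weight 1/216
  … 15 more
Group by W:
  weight(W=0) = 1/6
  weight(W=1) = 1/24
  weight(W=2) = 1/8
Total weight = 1/6 + 1/24 + 1/8 = 1/3
P(W=0 | obs) = 1/6 / 1/3 = 1/2
P(W=1 | obs) = 1/24 / 1/3 = 1/8
P(W=2 | obs) = 1/8 / 1/3 = 3/8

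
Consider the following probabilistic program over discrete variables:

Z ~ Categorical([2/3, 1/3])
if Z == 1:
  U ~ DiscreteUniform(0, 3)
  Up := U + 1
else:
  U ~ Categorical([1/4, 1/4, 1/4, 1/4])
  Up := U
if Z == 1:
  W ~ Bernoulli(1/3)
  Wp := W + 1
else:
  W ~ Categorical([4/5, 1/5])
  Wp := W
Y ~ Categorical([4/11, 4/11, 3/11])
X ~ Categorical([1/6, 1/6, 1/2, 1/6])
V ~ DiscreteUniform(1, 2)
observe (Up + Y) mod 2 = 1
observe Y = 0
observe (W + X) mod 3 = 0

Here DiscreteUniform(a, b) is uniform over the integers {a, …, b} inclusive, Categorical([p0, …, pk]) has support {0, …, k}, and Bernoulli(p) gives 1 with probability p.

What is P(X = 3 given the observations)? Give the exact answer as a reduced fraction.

Enumerate traces; 24 have nonzero weight after conditioning:
  (Z=0, U=1, W=0, Y=0, X=0, V=1) weight 2/495
  (Z=0, U=1, W=0, Y=0, X=0, V=2) weight 2/495
  (Z=0, U=1, W=0, Y=0, X=3, V=1) weight 2/495
  (Z=0, U=1, W=0, Y=0, X=3, V=2) weight 2/495
  (Z=0, U=1, W=1, Y=0, X=2, V=1) weight 1/330
  (Z=0, U=1, W=1, Y=0, X=2, V=2) weight 1/330
  (Z=0, U=3, W=0, Y=0, X=0, V=1) weight 2/495
  (Z=0, U=3, W=0, Y=0, X=0, V=2) weight 2/495
  … 16 more
Group by X:
  weight(X=0) = 34/1485
  weight(X=2) = 1/45
  weight(X=3) = 34/1485
Total weight = 34/1485 + 1/45 + 34/1485 = 101/1485
P(X=0 | obs) = 34/1485 / 101/1485 = 34/101
P(X=2 | obs) = 1/45 / 101/1485 = 33/101
P(X=3 | obs) = 34/1485 / 101/1485 = 34/101

P(X = 3 | obs) = 34/101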